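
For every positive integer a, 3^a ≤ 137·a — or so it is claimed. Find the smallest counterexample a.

a = 7

A counterexample is any positive integer a such that 3^a > 137·a; we check each in order.
a = 1: 3^a = 3 and 137·a = 137, so 3 ≤ 137.
a = 2: 3^a = 9 and 137·a = 274, so 9 ≤ 274.
a = 3: 3^a = 27 and 137·a = 411, so 27 ≤ 411.
a = 4: 3^a = 81 and 137·a = 548, so 81 ≤ 548.
a = 5: 3^a = 243 and 137·a = 685, so 243 ≤ 685.
a = 6: 3^a = 729 and 137·a = 822, so 729 ≤ 822.
a = 7: 3^a = 2187 and 137·a = 959, so 2187 > 959.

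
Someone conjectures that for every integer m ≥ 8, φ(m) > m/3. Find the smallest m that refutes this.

m = 12

The first 4 eligible values, up to m = 11, all satisfy the conclusion.
m = 12: φ(12) = 4 and 12/3 = 4, so φ(12) ≤ 12/3.
Thus m = 12 disproves the claim, and no smaller m works.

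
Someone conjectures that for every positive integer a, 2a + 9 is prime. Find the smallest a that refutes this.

a = 1: 2a + 9 = 11, prime.
a = 2: 2a + 9 = 13, prime.
a = 3: 2a + 9 = 15 = 3 × 5, composite.

a = 3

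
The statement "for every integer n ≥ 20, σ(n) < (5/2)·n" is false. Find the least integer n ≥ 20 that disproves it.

n = 24

A counterexample is any integer n ≥ 20 such that the claim fails; we check each in order.
n = 20: σ(20) = 42; 42 < 50.
n = 21: σ(21) = 32; 32 < 105/2.
n = 22: σ(22) = 36; 36 < 55.
n = 23: σ(23) = 24; 24 < 115/2.
n = 24: σ(24) = 60; 60 ≥ 60.
Hence n = 24 is a counterexample.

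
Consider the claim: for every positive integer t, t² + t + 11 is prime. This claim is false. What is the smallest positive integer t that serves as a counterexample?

We need the least positive integer t for which t² + t + 11 is not prime.
The first 9 eligible values, up to t = 9, all satisfy the conclusion.
t = 10: t² + t + 11 = 121 = 11 × 11, composite.

t = 10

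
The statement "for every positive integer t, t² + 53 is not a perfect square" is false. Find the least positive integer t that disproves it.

We need the least positive integer t for which t² + 53 is a perfect square.
For t = 1, 2, 3, 4, …, 23, 24, 25 the conclusion holds.
t = 26: 26² + 53 = 729 = 27², a perfect square.
So t = 26 is the smallest counterexample.

t = 26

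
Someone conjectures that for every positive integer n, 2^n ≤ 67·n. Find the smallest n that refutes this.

Check each positive integer n in order until 2^n > 67·n.
The first 9 eligible values, up to n = 9, all satisfy the conclusion.
n = 10: 2^n = 1024 and 67·n = 670, so 1024 > 670.
So n = 10 is the smallest counterexample.

n = 10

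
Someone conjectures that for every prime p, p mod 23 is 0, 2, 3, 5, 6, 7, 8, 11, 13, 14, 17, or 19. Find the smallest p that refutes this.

p = 41

A counterexample is any prime p such that the claim fails; we check each in order.
For p = 2, 3, 5, 7, …, 29, 31, 37 the conclusion holds.
p = 41: 41 mod 23 = 18 — not in {0, 2, 3, 5, 6, 7, 8, 11, 13, 14, 17, 19}.
So p = 41 is the smallest counterexample.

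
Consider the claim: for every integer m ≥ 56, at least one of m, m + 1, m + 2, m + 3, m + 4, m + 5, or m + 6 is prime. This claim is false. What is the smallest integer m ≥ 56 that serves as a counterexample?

m = 90

The first 34 eligible values, up to m = 89, all satisfy the conclusion.
m = 90: 90 = 2 × 45; 91 = 7 × 13; 92 = 2 × 46; 93 = 3 × 31; 94 = 2 × 47; 95 = 5 × 19; 96 = 2 × 48 — all composite.
So m = 90 is the smallest counterexample.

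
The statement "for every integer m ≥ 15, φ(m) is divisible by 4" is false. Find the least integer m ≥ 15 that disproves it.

m = 18

Check each integer m ≥ 15 in order until φ(m) is not divisible by 4.
For m = 15, 16, 17 the conclusion holds.
m = 18: φ(18) = 6; 6 mod 4 = 2.
Hence m = 18 is a counterexample.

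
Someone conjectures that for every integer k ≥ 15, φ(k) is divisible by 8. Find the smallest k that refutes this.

k = 18

k = 15: φ(15) = 8; 8 mod 8 = 0.
k = 16: φ(16) = 8; 8 mod 8 = 0.
k = 17: φ(17) = 16; 16 mod 8 = 0.
k = 18: φ(18) = 6; 6 mod 8 = 6.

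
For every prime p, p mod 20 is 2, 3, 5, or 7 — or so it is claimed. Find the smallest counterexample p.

p = 11

The first 4 eligible values, up to p = 7, all satisfy the conclusion.
p = 11: 11 mod 20 = 11 — not in {2, 3, 5, 7}.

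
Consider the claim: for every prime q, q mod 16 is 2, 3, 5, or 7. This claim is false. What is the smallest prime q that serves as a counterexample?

q = 11

A counterexample is any prime q such that the claim fails; we check each in order.
For q = 2, 3, 5, 7 the conclusion holds.
q = 11: 11 mod 16 = 11 — not in {2, 3, 5, 7}.
Hence q = 11 is a counterexample.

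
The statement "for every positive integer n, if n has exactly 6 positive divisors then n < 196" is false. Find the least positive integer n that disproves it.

n = 207

Check each positive integer n in order until n has exactly 6 positive divisors but the claim fails.
For n = 12, 18, 20, 28, …, 172, 175, 188 the conclusion holds.
n = 207: τ(207) = 6; 207 ≥ 196.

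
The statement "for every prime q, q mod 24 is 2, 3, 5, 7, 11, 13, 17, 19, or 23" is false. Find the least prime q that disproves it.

q = 73

For q = 2, 3, 5, 7, …, 61, 67, 71 the conclusion holds.
q = 73: 73 mod 24 = 1 — not in {2, 3, 5, 7, 11, 13, 17, 19, 23}.
So q = 73 is the smallest counterexample.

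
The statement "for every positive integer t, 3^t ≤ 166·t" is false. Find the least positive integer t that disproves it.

The first 6 eligible values, up to t = 6, all satisfy the conclusion.
t = 7: 3^t = 2187 and 166·t = 1162, so 2187 > 1162.
Hence t = 7 is a counterexample.

t = 7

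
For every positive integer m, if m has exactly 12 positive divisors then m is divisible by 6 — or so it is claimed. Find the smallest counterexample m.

m = 140

We need the least positive integer m for which m has exactly 12 positive divisors but m is not divisible by 6.
The first 8 eligible values, up to m = 132, all satisfy the conclusion.
m = 140: τ(140) = 12; 140 mod 6 = 2.
Hence m = 140 is a counterexample.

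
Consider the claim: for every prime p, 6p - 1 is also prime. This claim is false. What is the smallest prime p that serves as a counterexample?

A counterexample is any prime p such that 6p - 1 is not prime; we check each in order.
The first 4 eligible values, up to p = 7, all satisfy the conclusion.
p = 11: 6p - 1 = 65 = 5 × 13, not prime.
Thus p = 11 disproves the claim, and no smaller p works.

p = 11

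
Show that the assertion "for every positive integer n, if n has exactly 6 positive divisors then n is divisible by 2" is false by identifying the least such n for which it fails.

Check each positive integer n in order until n has exactly 6 positive divisors but n is not divisible by 2.
For n = 12, 18, 20, 28, 32, 44 the conclusion holds.
n = 45: τ(45) = 6; 45 mod 2 = 1.

n = 45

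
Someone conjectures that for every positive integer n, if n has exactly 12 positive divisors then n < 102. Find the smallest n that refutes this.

n = 108

Check each positive integer n in order until n has exactly 12 positive divisors but the claim fails.
n = 60: τ(60) = 12; 60 < 102.
n = 72: τ(72) = 12; 72 < 102.
n = 84: τ(84) = 12; 84 < 102.
n = 90: τ(90) = 12; 90 < 102.
n = 96: τ(96) = 12; 96 < 102.
n = 108: τ(108) = 12; 108 ≥ 102.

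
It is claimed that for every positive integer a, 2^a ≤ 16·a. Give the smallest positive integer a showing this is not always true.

a = 7

a = 1: 2^a = 2 and 16·a = 16, so 2 ≤ 16.
a = 2: 2^a = 4 and 16·a = 32, so 4 ≤ 32.
a = 3: 2^a = 8 and 16·a = 48, so 8 ≤ 48.
a = 4: 2^a = 16 and 16·a = 64, so 16 ≤ 64.
a = 5: 2^a = 32 and 16·a = 80, so 32 ≤ 80.
a = 6: 2^a = 64 and 16·a = 96, so 64 ≤ 96.
a = 7: 2^a = 128 and 16·a = 112, so 128 > 112.
Hence a = 7 is a counterexample.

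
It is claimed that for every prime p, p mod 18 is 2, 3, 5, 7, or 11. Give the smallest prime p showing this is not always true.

A counterexample is any prime p such that the claim fails; we check each in order.
p = 2: 2 mod 18 = 2.
p = 3: 3 mod 18 = 3.
p = 5: 5 mod 18 = 5.
p = 7: 7 mod 18 = 7.
p = 11: 11 mod 18 = 11.
p = 13: 13 mod 18 = 13 — not in {2, 3, 5, 7, 11}.
So p = 13 is the smallest counterexample.

p = 13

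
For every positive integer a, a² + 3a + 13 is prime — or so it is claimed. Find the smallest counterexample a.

Check each positive integer a in order until a² + 3a + 13 is not prime.
a = 1: a² + 3a + 13 = 17, prime.
a = 2: a² + 3a + 13 = 23, prime.
a = 3: a² + 3a + 13 = 31, prime.
a = 4: a² + 3a + 13 = 41, prime.
a = 5: a² + 3a + 13 = 53, prime.
a = 6: a² + 3a + 13 = 67, prime.
a = 7: a² + 3a + 13 = 83, prime.
a = 8: a² + 3a + 13 = 101, prime.
a = 9: a² + 3a + 13 = 121 = 11 × 11, composite.
So a = 9 is the smallest counterexample.

a = 9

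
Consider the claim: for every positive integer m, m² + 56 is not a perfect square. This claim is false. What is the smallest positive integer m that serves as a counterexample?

m = 5

A counterexample is any positive integer m such that m² + 56 is a perfect square; we check each in order.
For m = 1, 2, 3, 4 the conclusion holds.
m = 5: 5² + 56 = 81 = 9², a perfect square.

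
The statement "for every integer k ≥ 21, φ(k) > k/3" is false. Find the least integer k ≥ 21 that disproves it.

k = 24

For k = 21, 22, 23 the conclusion holds.
k = 24: φ(24) = 8 and 24/3 = 8, so φ(24) ≤ 24/3.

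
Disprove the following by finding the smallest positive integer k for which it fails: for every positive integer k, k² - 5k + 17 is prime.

Check each positive integer k in order until k² - 5k + 17 is not prime.
For k = 1, 2, 3, 4, …, 10, 11, 12 the conclusion holds.
k = 13: k² - 5k + 17 = 121 = 11 × 11, composite.
Hence k = 13 is a counterexample.

k = 13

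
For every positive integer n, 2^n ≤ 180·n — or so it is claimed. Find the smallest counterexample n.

n = 11

For n = 1, 2, 3, 4, 5, 6, 7, 8, 9, 10 the conclusion holds.
n = 11: 2^n = 2048 and 180·n = 1980, so 2048 > 1980.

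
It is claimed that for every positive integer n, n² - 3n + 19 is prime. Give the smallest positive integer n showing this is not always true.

We need the least positive integer n for which n² - 3n + 19 is not prime.
For n = 1, 2, 3, 4, …, 15, 16, 17 the conclusion holds.
n = 18: n² - 3n + 19 = 289 = 17 × 17, composite.

n = 18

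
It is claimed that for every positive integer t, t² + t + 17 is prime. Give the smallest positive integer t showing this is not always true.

A counterexample is any positive integer t such that t² + t + 17 is not prime; we check each in order.
For t = 1, 2, 3, 4, …, 13, 14, 15 the conclusion holds.
t = 16: t² + t + 17 = 289 = 17 × 17, composite.

t = 16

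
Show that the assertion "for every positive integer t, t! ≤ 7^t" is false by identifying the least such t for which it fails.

We need the least positive integer t for which t! > 7^t.
For t = 1, 2, 3, 4, …, 14, 15, 16 the conclusion holds.
t = 17: t! = 355687428096000 and 7^t = 232630513987207, so 355687428096000 > 232630513987207.
Thus t = 17 disproves the claim, and no smaller t works.

t = 17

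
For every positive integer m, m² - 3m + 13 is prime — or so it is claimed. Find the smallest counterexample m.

m = 12

We need the least positive integer m for which m² - 3m + 13 is not prime.
For m = 1, 2, 3, 4, …, 9, 10, 11 the conclusion holds.
m = 12: m² - 3m + 13 = 121 = 11 × 11, composite.
Hence m = 12 is a counterexample.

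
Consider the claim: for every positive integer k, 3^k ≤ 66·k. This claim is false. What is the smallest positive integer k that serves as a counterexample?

k = 6

The first 5 eligible values, up to k = 5, all satisfy the conclusion.
k = 6: 3^k = 729 and 66·k = 396, so 729 > 396.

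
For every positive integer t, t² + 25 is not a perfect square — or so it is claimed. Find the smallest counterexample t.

t = 12

A counterexample is any positive integer t such that t² + 25 is a perfect square; we check each in order.
For t = 1, 2, 3, 4, …, 9, 10, 11 the conclusion holds.
t = 12: 12² + 25 = 169 = 13², a perfect square.
Thus t = 12 disproves the claim, and no smaller t works.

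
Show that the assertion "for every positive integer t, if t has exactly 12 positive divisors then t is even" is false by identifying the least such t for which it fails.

Check each positive integer t in order until t has exactly 12 positive divisors but t is odd.
The first 24 eligible values, up to t = 308, all satisfy the conclusion.
t = 315: divisors of 315: 12 divisors; 315 is odd.
Hence t = 315 is a counterexample.

t = 315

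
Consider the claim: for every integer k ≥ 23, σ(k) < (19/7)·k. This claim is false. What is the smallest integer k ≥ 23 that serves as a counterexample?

k = 60

The first 37 eligible values, up to k = 59, all satisfy the conclusion.
k = 60: σ(60) = 168; 168 ≥ 1140/7.
Hence k = 60 is a counterexample.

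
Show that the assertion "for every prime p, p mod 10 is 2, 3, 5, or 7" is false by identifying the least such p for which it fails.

Check each prime p in order until the claim fails.
For p = 2, 3, 5, 7 the conclusion holds.
p = 11: 11 mod 10 = 1 — not in {2, 3, 5, 7}.
Thus p = 11 disproves the claim, and no smaller p works.

p = 11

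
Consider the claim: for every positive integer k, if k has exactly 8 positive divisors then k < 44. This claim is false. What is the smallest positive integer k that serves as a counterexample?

k = 54

We need the least positive integer k for which k has exactly 8 positive divisors but the claim fails.
k = 24: τ(24) = 8; 24 < 44.
k = 30: τ(30) = 8; 30 < 44.
k = 40: τ(40) = 8; 40 < 44.
k = 42: τ(42) = 8; 42 < 44.
k = 54: τ(54) = 8; 54 ≥ 44.
So k = 54 is the smallest counterexample.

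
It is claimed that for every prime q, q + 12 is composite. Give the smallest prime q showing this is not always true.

q = 5

q = 2: q + 12 = 14 = 2 × 7, composite.
q = 3: q + 12 = 15 = 3 × 5, composite.
q = 5: q + 12 = 17, prime — not composite.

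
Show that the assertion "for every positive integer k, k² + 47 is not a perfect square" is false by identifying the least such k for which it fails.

k = 23

A counterexample is any positive integer k such that k² + 47 is a perfect square; we check each in order.
The first 22 eligible values, up to k = 22, all satisfy the conclusion.
k = 23: 23² + 47 = 576 = 24², a perfect square.
Thus k = 23 disproves the claim, and no smaller k works.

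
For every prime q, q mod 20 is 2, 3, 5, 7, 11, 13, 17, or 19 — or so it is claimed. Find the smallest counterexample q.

A counterexample is any prime q such that the claim fails; we check each in order.
The first 9 eligible values, up to q = 23, all satisfy the conclusion.
q = 29: 29 mod 20 = 9 — not in {2, 3, 5, 7, 11, 13, 17, 19}.
So q = 29 is the smallest counterexample.

q = 29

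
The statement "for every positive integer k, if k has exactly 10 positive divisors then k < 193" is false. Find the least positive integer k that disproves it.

We need the least positive integer k for which k has exactly 10 positive divisors but the claim fails.
The first 5 eligible values, up to k = 176, all satisfy the conclusion.
k = 208: τ(208) = 10; 208 ≥ 193.
Thus k = 208 disproves the claim, and no smaller k works.

k = 208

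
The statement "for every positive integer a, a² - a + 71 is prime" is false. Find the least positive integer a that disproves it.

a = 3

We need the least positive integer a for which a² - a + 71 is not prime.
For a = 1, 2 the conclusion holds.
a = 3: a² - a + 71 = 77 = 7 × 11, composite.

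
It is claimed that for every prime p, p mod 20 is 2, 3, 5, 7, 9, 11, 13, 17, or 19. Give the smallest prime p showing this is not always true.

p = 41

A counterexample is any prime p such that the claim fails; we check each in order.
For p = 2, 3, 5, 7, …, 29, 31, 37 the conclusion holds.
p = 41: 41 mod 20 = 1 — not in {2, 3, 5, 7, 9, 11, 13, 17, 19}.
So p = 41 is the smallest counterexample.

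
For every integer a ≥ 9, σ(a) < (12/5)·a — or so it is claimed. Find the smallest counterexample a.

a = 24

A counterexample is any integer a ≥ 9 such that the claim fails; we check each in order.
The first 15 eligible values, up to a = 23, all satisfy the conclusion.
a = 24: σ(24) = 60; 60 ≥ 288/5.
Hence a = 24 is a counterexample.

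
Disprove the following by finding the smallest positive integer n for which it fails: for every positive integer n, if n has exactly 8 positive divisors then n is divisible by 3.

A counterexample is any positive integer n such that n has exactly 8 positive divisors but n is not divisible by 3; we check each in order.
n = 24: τ(24) = 8; 24 mod 3 = 0.
n = 30: τ(30) = 8; 30 mod 3 = 0.
n = 40: τ(40) = 8; 40 mod 3 = 1.
Hence n = 40 is a counterexample.

n = 40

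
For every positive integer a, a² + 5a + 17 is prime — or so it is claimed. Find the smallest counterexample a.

For a = 1, 2, 3, 4, 5, 6, 7 the conclusion holds.
a = 8: a² + 5a + 17 = 121 = 11 × 11, composite.
So a = 8 is the smallest counterexample.

a = 8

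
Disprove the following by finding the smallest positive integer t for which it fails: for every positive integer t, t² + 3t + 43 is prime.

Check each positive integer t in order until t² + 3t + 43 is not prime.
For t = 1, 2, 3, 4, …, 36, 37, 38 the conclusion holds.
t = 39: t² + 3t + 43 = 1681 = 41 × 41, composite.
So t = 39 is the smallest counterexample.

t = 39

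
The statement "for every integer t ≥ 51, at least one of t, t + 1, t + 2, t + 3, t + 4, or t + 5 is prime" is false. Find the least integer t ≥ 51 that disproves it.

For t = 51, 52, 53, 54, …, 87, 88, 89 the conclusion holds.
t = 90: 90 = 2 × 45; 91 = 7 × 13; 92 = 2 × 46; 93 = 3 × 31; 94 = 2 × 47; 95 = 5 × 19 — all composite.
So t = 90 is the smallest counterexample.

t = 90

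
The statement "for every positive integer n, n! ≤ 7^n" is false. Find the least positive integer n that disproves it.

We need the least positive integer n for which n! > 7^n.
The first 16 eligible values, up to n = 16, all satisfy the conclusion.
n = 17: n! = 355687428096000 and 7^n = 232630513987207, so 355687428096000 > 232630513987207.

n = 17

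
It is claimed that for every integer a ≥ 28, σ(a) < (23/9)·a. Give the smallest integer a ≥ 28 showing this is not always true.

a = 48

The first 20 eligible values, up to a = 47, all satisfy the conclusion.
a = 48: σ(48) = 124; 124 ≥ 368/3.
So a = 48 is the smallest counterexample.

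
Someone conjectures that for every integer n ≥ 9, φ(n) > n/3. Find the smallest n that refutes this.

Check each integer n ≥ 9 in order until the claim fails.
For n = 9, 10, 11 the conclusion holds.
n = 12: φ(12) = 4 and 12/3 = 4, so φ(12) ≤ 12/3.
Thus n = 12 disproves the claim, and no smaller n works.

n = 12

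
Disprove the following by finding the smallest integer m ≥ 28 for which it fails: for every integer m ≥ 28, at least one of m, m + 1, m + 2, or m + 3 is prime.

m = 32

For m = 28, 29, 30, 31 the conclusion holds.
m = 32: 32 = 2 × 16; 33 = 3 × 11; 34 = 2 × 17; 35 = 5 × 7 — all composite.
So m = 32 is the smallest counterexample.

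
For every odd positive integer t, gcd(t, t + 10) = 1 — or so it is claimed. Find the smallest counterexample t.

For t = 1, 3 the conclusion holds.
t = 5: gcd(5, 15) = 5.
So t = 5 is the smallest counterexample.

t = 5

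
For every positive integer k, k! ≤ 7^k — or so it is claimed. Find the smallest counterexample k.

We need the least positive integer k for which k! > 7^k.
The first 16 eligible values, up to k = 16, all satisfy the conclusion.
k = 17: k! = 355687428096000 and 7^k = 232630513987207, so 355687428096000 > 232630513987207.

k = 17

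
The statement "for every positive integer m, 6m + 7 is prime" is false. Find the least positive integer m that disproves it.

A counterexample is any positive integer m such that 6m + 7 is not prime; we check each in order.
m = 1: 6m + 7 = 13, prime.
m = 2: 6m + 7 = 19, prime.
m = 3: 6m + 7 = 25 = 5 × 5, composite.
Hence m = 3 is a counterexample.

m = 3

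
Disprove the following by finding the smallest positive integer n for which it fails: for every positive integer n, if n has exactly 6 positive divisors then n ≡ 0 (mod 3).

For n = 12, 18 the conclusion holds.
n = 20: τ(20) = 6; 20 ≡ 2 (mod 3).
Hence n = 20 is a counterexample.

n = 20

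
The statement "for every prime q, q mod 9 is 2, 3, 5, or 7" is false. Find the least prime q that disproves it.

For q = 2, 3, 5, 7, 11 the conclusion holds.
q = 13: 13 mod 9 = 4 — not in {2, 3, 5, 7}.
Thus q = 13 disproves the claim, and no smaller q works.

q = 13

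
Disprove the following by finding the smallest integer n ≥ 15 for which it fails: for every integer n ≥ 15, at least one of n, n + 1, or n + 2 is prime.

n = 20

For n = 15, 16, 17, 18, 19 the conclusion holds.
n = 20: 20 = 2 × 10; 21 = 3 × 7; 22 = 2 × 11 — all composite.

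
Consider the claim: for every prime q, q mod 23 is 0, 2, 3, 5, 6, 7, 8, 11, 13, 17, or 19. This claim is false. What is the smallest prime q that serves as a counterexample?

q = 37

A counterexample is any prime q such that the claim fails; we check each in order.
For q = 2, 3, 5, 7, …, 23, 29, 31 the conclusion holds.
q = 37: 37 mod 23 = 14 — not in {0, 2, 3, 5, 6, 7, 8, 11, 13, 17, 19}.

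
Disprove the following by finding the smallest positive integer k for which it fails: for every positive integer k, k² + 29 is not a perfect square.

k = 14

Check each positive integer k in order until k² + 29 is a perfect square.
The first 13 eligible values, up to k = 13, all satisfy the conclusion.
k = 14: 14² + 29 = 225 = 15², a perfect square.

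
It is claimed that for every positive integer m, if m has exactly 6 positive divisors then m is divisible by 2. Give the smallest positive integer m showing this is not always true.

m = 45

A counterexample is any positive integer m such that m has exactly 6 positive divisors but m is not divisible by 2; we check each in order.
The first 6 eligible values, up to m = 44, all satisfy the conclusion.
m = 45: τ(45) = 6; 45 mod 2 = 1.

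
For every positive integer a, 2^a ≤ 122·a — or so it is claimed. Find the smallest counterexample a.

a = 11

Check each positive integer a in order until 2^a > 122·a.
For a = 1, 2, 3, 4, 5, 6, 7, 8, 9, 10 the conclusion holds.
a = 11: 2^a = 2048 and 122·a = 1342, so 2048 > 1342.
So a = 11 is the smallest counterexample.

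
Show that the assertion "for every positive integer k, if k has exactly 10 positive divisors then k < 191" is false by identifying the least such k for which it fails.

k = 208

Check each positive integer k in order until k has exactly 10 positive divisors but the claim fails.
k = 48: τ(48) = 10; 48 < 191.
k = 80: τ(80) = 10; 80 < 191.
k = 112: τ(112) = 10; 112 < 191.
k = 162: τ(162) = 10; 162 < 191.
k = 176: τ(176) = 10; 176 < 191.
k = 208: τ(208) = 10; 208 ≥ 191.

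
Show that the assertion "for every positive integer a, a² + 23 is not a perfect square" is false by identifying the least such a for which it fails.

Check each positive integer a in order until a² + 23 is a perfect square.
For a = 1, 2, 3, 4, 5, 6, 7, 8, 9, 10 the conclusion holds.
a = 11: 11² + 23 = 144 = 12², a perfect square.
So a = 11 is the smallest counterexample.

a = 11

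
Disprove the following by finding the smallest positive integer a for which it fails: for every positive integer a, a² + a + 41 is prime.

a = 40

The first 39 eligible values, up to a = 39, all satisfy the conclusion.
a = 40: a² + a + 41 = 1681 = 41 × 41, composite.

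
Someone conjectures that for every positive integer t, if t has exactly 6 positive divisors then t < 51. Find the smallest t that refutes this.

For t = 12, 18, 20, 28, 32, 44, 45, 50 the conclusion holds.
t = 52: τ(52) = 6; 52 ≥ 51.

t = 52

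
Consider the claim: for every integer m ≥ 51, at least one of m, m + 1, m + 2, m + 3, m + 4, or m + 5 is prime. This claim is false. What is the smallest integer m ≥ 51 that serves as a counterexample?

m = 90

Check each integer m ≥ 51 in order until m, m + 1, m + 2, m + 3, m + 4, m + 5 are all composite.
For m = 51, 52, 53, 54, …, 87, 88, 89 the conclusion holds.
m = 90: 90 = 2 × 45; 91 = 7 × 13; 92 = 2 × 46; 93 = 3 × 31; 94 = 2 × 47; 95 = 5 × 19 — all composite.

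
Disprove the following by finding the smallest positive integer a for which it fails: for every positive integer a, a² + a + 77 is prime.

a = 6

We need the least positive integer a for which a² + a + 77 is not prime.
For a = 1, 2, 3, 4, 5 the conclusion holds.
a = 6: a² + a + 77 = 119 = 7 × 17, composite.
So a = 6 is the smallest counterexample.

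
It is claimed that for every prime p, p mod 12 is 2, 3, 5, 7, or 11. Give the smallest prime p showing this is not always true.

p = 13

A counterexample is any prime p such that the claim fails; we check each in order.
p = 2: 2 mod 12 = 2.
p = 3: 3 mod 12 = 3.
p = 5: 5 mod 12 = 5.
p = 7: 7 mod 12 = 7.
p = 11: 11 mod 12 = 11.
p = 13: 13 mod 12 = 1 — not in {2, 3, 5, 7, 11}.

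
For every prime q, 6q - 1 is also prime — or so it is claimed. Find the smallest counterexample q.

A counterexample is any prime q such that 6q - 1 is not prime; we check each in order.
q = 2: 6q - 1 = 11, prime.
q = 3: 6q - 1 = 17, prime.
q = 5: 6q - 1 = 29, prime.
q = 7: 6q - 1 = 41, prime.
q = 11: 6q - 1 = 65 = 5 × 13, not prime.

q = 11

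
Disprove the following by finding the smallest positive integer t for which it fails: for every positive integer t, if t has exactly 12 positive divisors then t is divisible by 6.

For t = 60, 72, 84, 90, 96, 108, 126, 132 the conclusion holds.
t = 140: τ(140) = 12; 140 mod 6 = 2.

t = 140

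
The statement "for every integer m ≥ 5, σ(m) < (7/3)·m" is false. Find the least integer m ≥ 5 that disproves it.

m = 12

We need the least integer m ≥ 5 for which the claim fails.
m = 5: σ(5) = 6; 6 < 35/3.
m = 6: σ(6) = 12; 12 < 14.
m = 7: σ(7) = 8; 8 < 49/3.
m = 8: σ(8) = 15; 15 < 56/3.
m = 9: σ(9) = 13; 13 < 21.
m = 10: σ(10) = 18; 18 < 70/3.
m = 11: σ(11) = 12; 12 < 77/3.
m = 12: σ(12) = 28; 28 ≥ 28.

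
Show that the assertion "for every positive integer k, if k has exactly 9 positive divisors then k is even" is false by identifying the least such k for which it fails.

Check each positive integer k in order until k has exactly 9 positive divisors but k is odd.
For k = 36, 100, 196 the conclusion holds.
k = 225: divisors of 225: 9 divisors; 225 is odd.

k = 225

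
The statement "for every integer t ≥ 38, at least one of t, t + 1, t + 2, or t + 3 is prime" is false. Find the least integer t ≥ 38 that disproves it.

t = 48

Check each integer t ≥ 38 in order until t, t + 1, t + 2, t + 3 are all composite.
For t = 38, 39, 40, 41, 42, 43, 44, 45, 46, 47 the conclusion holds.
t = 48: 48 = 2 × 24; 49 = 7 × 7; 50 = 2 × 25; 51 = 3 × 17 — all composite.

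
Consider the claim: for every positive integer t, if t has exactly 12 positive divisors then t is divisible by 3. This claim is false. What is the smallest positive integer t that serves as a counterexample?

t = 140

A counterexample is any positive integer t such that t has exactly 12 positive divisors but t is not divisible by 3; we check each in order.
The first 8 eligible values, up to t = 132, all satisfy the conclusion.
t = 140: τ(140) = 12; 140 mod 3 = 2.
So t = 140 is the smallest counterexample.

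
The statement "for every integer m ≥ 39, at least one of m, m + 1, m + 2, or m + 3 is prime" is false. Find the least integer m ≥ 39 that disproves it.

The first 9 eligible values, up to m = 47, all satisfy the conclusion.
m = 48: 48 = 2 × 24; 49 = 7 × 7; 50 = 2 × 25; 51 = 3 × 17 — all composite.
Thus m = 48 disproves the claim, and no smaller m works.

m = 48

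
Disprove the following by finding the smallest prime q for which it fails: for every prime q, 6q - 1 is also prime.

q = 11

We need the least prime q for which 6q - 1 is not prime.
The first 4 eligible values, up to q = 7, all satisfy the conclusion.
q = 11: 6q - 1 = 65 = 5 × 13, not prime.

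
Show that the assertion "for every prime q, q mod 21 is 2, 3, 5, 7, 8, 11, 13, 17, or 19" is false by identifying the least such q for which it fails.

q = 31

Check each prime q in order until the claim fails.
For q = 2, 3, 5, 7, 11, 13, 17, 19, 23, 29 the conclusion holds.
q = 31: 31 mod 21 = 10 — not in {2, 3, 5, 7, 8, 11, 13, 17, 19}.
Thus q = 31 disproves the claim, and no smaller q works.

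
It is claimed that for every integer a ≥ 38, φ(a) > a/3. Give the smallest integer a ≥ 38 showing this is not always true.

Check each integer a ≥ 38 in order until the claim fails.
For a = 38, 39, 40, 41 the conclusion holds.
a = 42: φ(42) = 12 and 42/3 = 14, so φ(42) ≤ 42/3.
Hence a = 42 is a counterexample.

a = 42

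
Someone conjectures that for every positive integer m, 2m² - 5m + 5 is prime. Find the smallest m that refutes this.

m = 3

Check each positive integer m in order until 2m² - 5m + 5 is not prime.
For m = 1, 2 the conclusion holds.
m = 3: 2m² - 5m + 5 = 8 = 2 × 4, composite.
Thus m = 3 disproves the claim, and no smaller m works.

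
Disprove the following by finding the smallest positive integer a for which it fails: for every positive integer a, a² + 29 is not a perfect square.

a = 14

Check each positive integer a in order until a² + 29 is a perfect square.
For a = 1, 2, 3, 4, …, 11, 12, 13 the conclusion holds.
a = 14: 14² + 29 = 225 = 15², a perfect square.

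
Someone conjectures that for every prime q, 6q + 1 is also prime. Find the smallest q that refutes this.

For q = 2, 3, 5, 7, 11, 13, 17 the conclusion holds.
q = 19: 6q + 1 = 115 = 5 × 23, not prime.

q = 19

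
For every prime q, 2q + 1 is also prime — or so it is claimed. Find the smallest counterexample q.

q = 7

For q = 2, 3, 5 the conclusion holds.
q = 7: 2q + 1 = 15 = 3 × 5, not prime.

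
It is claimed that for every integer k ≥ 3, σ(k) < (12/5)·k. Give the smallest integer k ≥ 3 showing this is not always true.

The first 21 eligible values, up to k = 23, all satisfy the conclusion.
k = 24: σ(24) = 60; 60 ≥ 288/5.

k = 24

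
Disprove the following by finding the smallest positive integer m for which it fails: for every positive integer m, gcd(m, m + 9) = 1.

m = 3

Check each positive integer m in order until gcd(m, m + 9) > 1.
m = 1: gcd(1, 10) = 1.
m = 2: gcd(2, 11) = 1.
m = 3: gcd(3, 12) = 3.
So m = 3 is the smallest counterexample.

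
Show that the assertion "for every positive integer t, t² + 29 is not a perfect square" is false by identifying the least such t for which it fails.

The first 13 eligible values, up to t = 13, all satisfy the conclusion.
t = 14: 14² + 29 = 225 = 15², a perfect square.
Hence t = 14 is a counterexample.

t = 14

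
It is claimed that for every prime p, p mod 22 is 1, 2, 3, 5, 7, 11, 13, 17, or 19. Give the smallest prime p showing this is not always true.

p = 31

Check each prime p in order until the claim fails.
For p = 2, 3, 5, 7, 11, 13, 17, 19, 23, 29 the conclusion holds.
p = 31: 31 mod 22 = 9 — not in {1, 2, 3, 5, 7, 11, 13, 17, 19}.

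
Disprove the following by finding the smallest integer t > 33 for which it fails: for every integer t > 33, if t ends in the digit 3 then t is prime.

A counterexample is any integer t > 33 such that t ends in the digit 3 but t is not prime; we check each in order.
For t = 43, 53 the conclusion holds.
t = 63: 63 ends in 3; 63 = 3 × 21, composite.
Thus t = 63 disproves the claim, and no smaller t works.

t = 63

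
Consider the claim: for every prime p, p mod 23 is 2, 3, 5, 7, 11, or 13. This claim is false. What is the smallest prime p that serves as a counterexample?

p = 17

Check each prime p in order until the claim fails.
The first 6 eligible values, up to p = 13, all satisfy the conclusion.
p = 17: 17 mod 23 = 17 — not in {2, 3, 5, 7, 11, 13}.
Thus p = 17 disproves the claim, and no smaller p works.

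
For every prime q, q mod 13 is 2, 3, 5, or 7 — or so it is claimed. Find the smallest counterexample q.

q = 11

We need the least prime q for which the claim fails.
For q = 2, 3, 5, 7 the conclusion holds.
q = 11: 11 mod 13 = 11 — not in {2, 3, 5, 7}.
So q = 11 is the smallest counterexample.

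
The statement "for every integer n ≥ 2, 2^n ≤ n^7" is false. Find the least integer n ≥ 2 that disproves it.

Check each integer n ≥ 2 in order until 2^n > n^7.
The first 35 eligible values, up to n = 36, all satisfy the conclusion.
n = 37: 2^n = 137438953472 and n^7 = 94931877133, so 137438953472 > 94931877133.
Hence n = 37 is a counterexample.

n = 37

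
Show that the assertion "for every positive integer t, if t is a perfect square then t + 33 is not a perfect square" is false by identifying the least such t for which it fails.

We need the least positive integer t for which t is a perfect square but t + 33 is a perfect square.
t = 1: 1 + 33 = 34, not a perfect square.
t = 4: 4 + 33 = 37, not a perfect square.
t = 9: 9 + 33 = 42, not a perfect square.
t = 16: 16 = 4² and 16 + 33 = 49 = 7².
So t = 16 is the smallest counterexample.

t = 16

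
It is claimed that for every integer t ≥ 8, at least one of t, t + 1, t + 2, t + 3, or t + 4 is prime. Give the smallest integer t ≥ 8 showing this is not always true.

A counterexample is any integer t ≥ 8 such that t, t + 1, t + 2, t + 3, t + 4 are all composite; we check each in order.
For t = 8, 9, 10, 11, …, 21, 22, 23 the conclusion holds.
t = 24: 24 = 2 × 12; 25 = 5 × 5; 26 = 2 × 13; 27 = 3 × 9; 28 = 2 × 14 — all composite.
So t = 24 is the smallest counterexample.

t = 24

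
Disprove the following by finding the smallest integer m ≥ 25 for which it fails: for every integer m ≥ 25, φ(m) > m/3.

m = 30

For m = 25, 26, 27, 28, 29 the conclusion holds.
m = 30: φ(30) = 8 and 30/3 = 10, so φ(30) ≤ 30/3.
So m = 30 is the smallest counterexample.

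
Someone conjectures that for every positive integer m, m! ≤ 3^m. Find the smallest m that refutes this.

The first 6 eligible values, up to m = 6, all satisfy the conclusion.
m = 7: m! = 5040 and 3^m = 2187, so 5040 > 2187.
So m = 7 is the smallest counterexample.

m = 7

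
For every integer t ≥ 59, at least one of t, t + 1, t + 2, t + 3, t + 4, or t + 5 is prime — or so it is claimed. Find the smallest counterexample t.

We need the least integer t ≥ 59 for which t, t + 1, t + 2, t + 3, t + 4, t + 5 are all composite.
For t = 59, 60, 61, 62, …, 87, 88, 89 the conclusion holds.
t = 90: 90 = 2 × 45; 91 = 7 × 13; 92 = 2 × 46; 93 = 3 × 31; 94 = 2 × 47; 95 = 5 × 19 — all composite.
Hence t = 90 is a counterexample.

t = 90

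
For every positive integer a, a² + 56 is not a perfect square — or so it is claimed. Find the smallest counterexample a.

a = 5

The first 4 eligible values, up to a = 4, all satisfy the conclusion.
a = 5: 5² + 56 = 81 = 9², a perfect square.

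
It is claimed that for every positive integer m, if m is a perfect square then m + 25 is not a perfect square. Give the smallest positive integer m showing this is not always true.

For m = 1, 4, 9, 16, …, 81, 100, 121 the conclusion holds.
m = 144: 144 = 12² and 144 + 25 = 169 = 13².

m = 144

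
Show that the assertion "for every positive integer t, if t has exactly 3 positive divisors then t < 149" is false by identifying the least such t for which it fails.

t = 169

The first 5 eligible values, up to t = 121, all satisfy the conclusion.
t = 169: τ(169) = 3; 169 ≥ 149.
Hence t = 169 is a counterexample.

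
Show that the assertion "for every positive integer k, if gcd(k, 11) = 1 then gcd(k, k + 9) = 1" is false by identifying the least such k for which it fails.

Check each positive integer k in order until gcd(k, 11) = 1 but gcd(k, k + 9) > 1.
For k = 1, 2 the conclusion holds.
k = 3: gcd(3, 12) = 3.
So k = 3 is the smallest counterexample.

k = 3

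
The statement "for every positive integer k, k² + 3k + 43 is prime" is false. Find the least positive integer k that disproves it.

We need the least positive integer k for which k² + 3k + 43 is not prime.
For k = 1, 2, 3, 4, …, 36, 37, 38 the conclusion holds.
k = 39: k² + 3k + 43 = 1681 = 41 × 41, composite.

k = 39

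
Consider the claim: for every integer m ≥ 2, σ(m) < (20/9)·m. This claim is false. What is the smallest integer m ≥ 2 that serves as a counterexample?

m = 12

A counterexample is any integer m ≥ 2 such that the claim fails; we check each in order.
For m = 2, 3, 4, 5, 6, 7, 8, 9, 10, 11 the conclusion holds.
m = 12: σ(12) = 28; 28 ≥ 80/3.
Hence m = 12 is a counterexample.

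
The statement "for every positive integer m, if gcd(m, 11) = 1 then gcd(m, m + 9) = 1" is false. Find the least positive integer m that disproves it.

m = 1: gcd(1, 10) = 1.
m = 2: gcd(2, 11) = 1.
m = 3: gcd(3, 12) = 3.
Hence m = 3 is a counterexample.

m = 3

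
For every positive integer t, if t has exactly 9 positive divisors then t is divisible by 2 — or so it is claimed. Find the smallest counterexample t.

t = 225

Check each positive integer t in order until t has exactly 9 positive divisors but t is not divisible by 2.
For t = 36, 100, 196 the conclusion holds.
t = 225: τ(225) = 9; 225 mod 2 = 1.
So t = 225 is the smallest counterexample.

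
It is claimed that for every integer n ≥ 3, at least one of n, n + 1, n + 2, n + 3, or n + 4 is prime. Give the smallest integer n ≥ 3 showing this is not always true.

n = 24

The first 21 eligible values, up to n = 23, all satisfy the conclusion.
n = 24: 24 = 2 × 12; 25 = 5 × 5; 26 = 2 × 13; 27 = 3 × 9; 28 = 2 × 14 — all composite.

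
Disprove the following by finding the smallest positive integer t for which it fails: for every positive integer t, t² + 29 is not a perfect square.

For t = 1, 2, 3, 4, …, 11, 12, 13 the conclusion holds.
t = 14: 14² + 29 = 225 = 15², a perfect square.
Hence t = 14 is a counterexample.

t = 14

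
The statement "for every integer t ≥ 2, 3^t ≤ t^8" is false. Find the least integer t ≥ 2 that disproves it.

We need the least integer t ≥ 2 for which 3^t > t^8.
For t = 2, 3, 4, 5, …, 20, 21, 22 the conclusion holds.
t = 23: 3^t = 94143178827 and t^8 = 78310985281, so 94143178827 > 78310985281.

t = 23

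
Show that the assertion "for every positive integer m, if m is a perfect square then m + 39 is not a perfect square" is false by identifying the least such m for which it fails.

m = 25

A counterexample is any positive integer m such that m is a perfect square but m + 39 is a perfect square; we check each in order.
For m = 1, 4, 9, 16 the conclusion holds.
m = 25: 25 = 5² and 25 + 39 = 64 = 8².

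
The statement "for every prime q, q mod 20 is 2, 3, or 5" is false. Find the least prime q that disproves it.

q = 7

A counterexample is any prime q such that the claim fails; we check each in order.
q = 2: 2 mod 20 = 2.
q = 3: 3 mod 20 = 3.
q = 5: 5 mod 20 = 5.
q = 7: 7 mod 20 = 7 — not in {2, 3, 5}.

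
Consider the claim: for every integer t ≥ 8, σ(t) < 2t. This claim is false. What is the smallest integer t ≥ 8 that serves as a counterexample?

Check each integer t ≥ 8 in order until the claim fails.
For t = 8, 9, 10, 11 the conclusion holds.
t = 12: σ(12) = 28; 28 ≥ 24.
Thus t = 12 disproves the claim, and no smaller t works.

t = 12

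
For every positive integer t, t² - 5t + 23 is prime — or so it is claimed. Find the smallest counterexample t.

t = 19

For t = 1, 2, 3, 4, …, 16, 17, 18 the conclusion holds.
t = 19: t² - 5t + 23 = 289 = 17 × 17, composite.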